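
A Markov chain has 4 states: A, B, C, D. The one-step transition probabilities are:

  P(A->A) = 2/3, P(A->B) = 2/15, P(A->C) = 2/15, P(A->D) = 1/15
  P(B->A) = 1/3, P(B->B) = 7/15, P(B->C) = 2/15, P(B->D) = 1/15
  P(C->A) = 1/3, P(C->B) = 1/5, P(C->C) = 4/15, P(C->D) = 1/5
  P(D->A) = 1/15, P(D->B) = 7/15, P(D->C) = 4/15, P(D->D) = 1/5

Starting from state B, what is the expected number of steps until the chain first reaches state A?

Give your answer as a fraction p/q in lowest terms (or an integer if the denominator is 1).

Answer: 2475/757

Derivation:
Let h_i = expected steps to first reach A from state i.
Boundary: h_A = 0.
First-step equations for the other states:
  h_B = 1 + 1/3*h_A + 7/15*h_B + 2/15*h_C + 1/15*h_D
  h_C = 1 + 1/3*h_A + 1/5*h_B + 4/15*h_C + 1/5*h_D
  h_D = 1 + 1/15*h_A + 7/15*h_B + 4/15*h_C + 1/5*h_D

Substituting h_A = 0 and rearranging gives the linear system (I - Q) h = 1:
  [8/15, -2/15, -1/15] . (h_B, h_C, h_D) = 1
  [-1/5, 11/15, -1/5] . (h_B, h_C, h_D) = 1
  [-7/15, -4/15, 4/5] . (h_B, h_C, h_D) = 1

Solving yields:
  h_B = 2475/757
  h_C = 2595/757
  h_D = 3255/757

Starting state is B, so the expected hitting time is h_B = 2475/757.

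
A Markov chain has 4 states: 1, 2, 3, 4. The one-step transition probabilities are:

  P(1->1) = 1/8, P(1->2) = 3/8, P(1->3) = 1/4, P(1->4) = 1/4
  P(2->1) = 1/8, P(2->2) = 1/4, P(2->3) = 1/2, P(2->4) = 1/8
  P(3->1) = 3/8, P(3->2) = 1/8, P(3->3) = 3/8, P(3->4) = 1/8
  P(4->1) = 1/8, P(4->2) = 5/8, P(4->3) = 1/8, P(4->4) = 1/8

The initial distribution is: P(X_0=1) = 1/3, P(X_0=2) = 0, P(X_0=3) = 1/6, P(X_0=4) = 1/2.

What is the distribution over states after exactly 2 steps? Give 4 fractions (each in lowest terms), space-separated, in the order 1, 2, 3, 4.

Propagating the distribution step by step (d_{t+1} = d_t * P):
d_0 = (1=1/3, 2=0, 3=1/6, 4=1/2)
  d_1[1] = 1/3*1/8 + 0*1/8 + 1/6*3/8 + 1/2*1/8 = 1/6
  d_1[2] = 1/3*3/8 + 0*1/4 + 1/6*1/8 + 1/2*5/8 = 11/24
  d_1[3] = 1/3*1/4 + 0*1/2 + 1/6*3/8 + 1/2*1/8 = 5/24
  d_1[4] = 1/3*1/4 + 0*1/8 + 1/6*1/8 + 1/2*1/8 = 1/6
d_1 = (1=1/6, 2=11/24, 3=5/24, 4=1/6)
  d_2[1] = 1/6*1/8 + 11/24*1/8 + 5/24*3/8 + 1/6*1/8 = 17/96
  d_2[2] = 1/6*3/8 + 11/24*1/4 + 5/24*1/8 + 1/6*5/8 = 59/192
  d_2[3] = 1/6*1/4 + 11/24*1/2 + 5/24*3/8 + 1/6*1/8 = 71/192
  d_2[4] = 1/6*1/4 + 11/24*1/8 + 5/24*1/8 + 1/6*1/8 = 7/48
d_2 = (1=17/96, 2=59/192, 3=71/192, 4=7/48)

Answer: 17/96 59/192 71/192 7/48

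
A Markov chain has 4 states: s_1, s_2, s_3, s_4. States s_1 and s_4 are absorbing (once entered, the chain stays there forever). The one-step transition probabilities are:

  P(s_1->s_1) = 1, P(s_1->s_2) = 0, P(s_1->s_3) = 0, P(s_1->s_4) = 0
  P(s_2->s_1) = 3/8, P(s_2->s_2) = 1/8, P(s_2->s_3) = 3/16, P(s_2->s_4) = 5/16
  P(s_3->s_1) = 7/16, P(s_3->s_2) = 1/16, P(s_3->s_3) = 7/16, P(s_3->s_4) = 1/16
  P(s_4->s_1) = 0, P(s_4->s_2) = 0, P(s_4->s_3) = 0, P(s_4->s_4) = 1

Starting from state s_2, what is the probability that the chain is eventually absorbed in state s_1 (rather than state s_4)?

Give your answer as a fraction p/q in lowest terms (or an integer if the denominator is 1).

Let a_i = P(absorbed in s_1 | start in state i).
Boundary conditions: a_s_1 = 1, a_s_4 = 0.
For each transient state i, a_i = sum_j P(i->j) * a_j:
  a_s_2 = 3/8*a_s_1 + 1/8*a_s_2 + 3/16*a_s_3 + 5/16*a_s_4
  a_s_3 = 7/16*a_s_1 + 1/16*a_s_2 + 7/16*a_s_3 + 1/16*a_s_4

Substituting a_s_1 = 1 and a_s_4 = 0, rearrange to (I - Q) a = r where r[i] = P(i -> s_1):
  [7/8, -3/16] . (a_s_2, a_s_3) = 3/8
  [-1/16, 9/16] . (a_s_2, a_s_3) = 7/16

Solving yields:
  a_s_2 = 25/41
  a_s_3 = 104/123

Starting state is s_2, so the absorption probability is a_s_2 = 25/41.

Answer: 25/41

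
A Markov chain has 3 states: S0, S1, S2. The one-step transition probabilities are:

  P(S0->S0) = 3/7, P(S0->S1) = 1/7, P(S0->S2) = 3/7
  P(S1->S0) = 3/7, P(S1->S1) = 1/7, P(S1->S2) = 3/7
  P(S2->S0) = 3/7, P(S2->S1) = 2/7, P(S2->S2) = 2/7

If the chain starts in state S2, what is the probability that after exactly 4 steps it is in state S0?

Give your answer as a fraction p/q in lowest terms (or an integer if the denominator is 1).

Answer: 3/7

Derivation:
Computing P^4 by repeated multiplication:
P^1 =
  S0: [3/7, 1/7, 3/7]
  S1: [3/7, 1/7, 3/7]
  S2: [3/7, 2/7, 2/7]
P^2 =
  S0: [3/7, 10/49, 18/49]
  S1: [3/7, 10/49, 18/49]
  S2: [3/7, 9/49, 19/49]
P^3 =
  S0: [3/7, 67/343, 129/343]
  S1: [3/7, 67/343, 129/343]
  S2: [3/7, 68/343, 128/343]
P^4 =
  S0: [3/7, 472/2401, 900/2401]
  S1: [3/7, 472/2401, 900/2401]
  S2: [3/7, 471/2401, 901/2401]

(P^4)[S2 -> S0] = 3/7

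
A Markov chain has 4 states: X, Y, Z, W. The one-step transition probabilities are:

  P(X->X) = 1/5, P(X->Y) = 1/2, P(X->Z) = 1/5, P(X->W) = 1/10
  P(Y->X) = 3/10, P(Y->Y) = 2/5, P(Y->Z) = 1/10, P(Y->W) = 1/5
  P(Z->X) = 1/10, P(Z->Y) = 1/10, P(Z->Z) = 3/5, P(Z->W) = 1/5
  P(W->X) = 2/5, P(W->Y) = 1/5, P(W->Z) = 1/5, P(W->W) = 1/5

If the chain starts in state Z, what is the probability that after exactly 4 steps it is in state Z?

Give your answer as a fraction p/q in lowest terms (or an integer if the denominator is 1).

Computing P^4 by repeated multiplication:
P^1 =
  X: [1/5, 1/2, 1/5, 1/10]
  Y: [3/10, 2/5, 1/10, 1/5]
  Z: [1/10, 1/10, 3/5, 1/5]
  W: [2/5, 1/5, 1/5, 1/5]
P^2 =
  X: [1/4, 17/50, 23/100, 9/50]
  Y: [27/100, 9/25, 1/5, 17/100]
  Z: [19/100, 19/100, 43/100, 19/100]
  W: [6/25, 17/50, 13/50, 4/25]
P^3 =
  X: [247/1000, 8/25, 129/500, 7/40]
  Y: [1/4, 333/1000, 61/250, 173/1000]
  Z: [107/500, 63/250, 353/1000, 181/1000]
  W: [6/25, 157/500, 27/100, 22/125]
P^4 =
  X: [603/2500, 3123/10000, 339/1250, 1753/10000]
  Y: [487/2000, 793/2500, 2643/10000, 7/40]
  Z: [2261/10000, 2793/10000, 79/250, 893/5000]
  W: [599/2500, 1539/5000, 1383/5000, 22/125]

(P^4)[Z -> Z] = 79/250

Answer: 79/250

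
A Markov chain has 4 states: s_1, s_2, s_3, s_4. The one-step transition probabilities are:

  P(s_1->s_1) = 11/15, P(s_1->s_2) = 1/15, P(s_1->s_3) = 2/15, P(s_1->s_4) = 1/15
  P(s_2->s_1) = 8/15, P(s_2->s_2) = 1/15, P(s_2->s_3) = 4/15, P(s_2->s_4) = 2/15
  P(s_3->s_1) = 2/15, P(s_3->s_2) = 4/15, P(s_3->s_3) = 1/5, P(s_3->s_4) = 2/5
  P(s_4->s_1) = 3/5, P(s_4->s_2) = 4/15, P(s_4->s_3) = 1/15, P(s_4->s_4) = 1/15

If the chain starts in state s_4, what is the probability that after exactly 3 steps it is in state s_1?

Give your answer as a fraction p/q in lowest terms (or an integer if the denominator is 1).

Computing P^3 by repeated multiplication:
P^1 =
  s_1: [11/15, 1/15, 2/15, 1/15]
  s_2: [8/15, 1/15, 4/15, 2/15]
  s_3: [2/15, 4/15, 1/5, 2/5]
  s_4: [3/5, 4/15, 1/15, 1/15]
P^2 =
  s_1: [142/225, 8/75, 11/75, 26/225]
  s_2: [122/225, 11/75, 34/225, 4/25]
  s_3: [38/75, 14/75, 7/45, 34/225]
  s_4: [142/225, 7/75, 38/225, 8/75]
P^3 =
  s_1: [2054/3375, 134/1125, 101/675, 46/375]
  s_2: [74/125, 29/225, 514/3375, 428/3375]
  s_3: [1966/3375, 16/125, 107/675, 442/3375]
  s_4: [674/1125, 137/1125, 506/3375, 436/3375]

(P^3)[s_4 -> s_1] = 674/1125

Answer: 674/1125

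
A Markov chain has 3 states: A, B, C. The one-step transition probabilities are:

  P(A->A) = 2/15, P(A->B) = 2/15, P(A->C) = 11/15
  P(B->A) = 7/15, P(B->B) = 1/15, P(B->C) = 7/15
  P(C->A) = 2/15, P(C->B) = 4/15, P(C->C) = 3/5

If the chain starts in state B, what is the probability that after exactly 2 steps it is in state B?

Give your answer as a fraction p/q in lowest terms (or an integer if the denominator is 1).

Answer: 43/225

Derivation:
Computing P^2 by repeated multiplication:
P^1 =
  A: [2/15, 2/15, 11/15]
  B: [7/15, 1/15, 7/15]
  C: [2/15, 4/15, 3/5]
P^2 =
  A: [8/45, 2/9, 3/5]
  B: [7/45, 43/225, 49/75]
  C: [2/9, 44/225, 131/225]

(P^2)[B -> B] = 43/225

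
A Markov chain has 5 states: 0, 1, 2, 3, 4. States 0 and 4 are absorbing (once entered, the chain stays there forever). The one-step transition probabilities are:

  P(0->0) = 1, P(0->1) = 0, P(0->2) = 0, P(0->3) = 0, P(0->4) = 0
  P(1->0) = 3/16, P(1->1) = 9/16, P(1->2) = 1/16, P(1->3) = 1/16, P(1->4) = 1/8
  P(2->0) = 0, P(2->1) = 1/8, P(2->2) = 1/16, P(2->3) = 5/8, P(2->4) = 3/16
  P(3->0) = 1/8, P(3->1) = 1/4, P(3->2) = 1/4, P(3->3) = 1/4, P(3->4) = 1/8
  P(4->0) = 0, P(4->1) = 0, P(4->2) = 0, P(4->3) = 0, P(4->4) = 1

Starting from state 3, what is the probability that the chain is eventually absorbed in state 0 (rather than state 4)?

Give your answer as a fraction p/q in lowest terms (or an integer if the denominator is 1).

Let a_i = P(absorbed in 0 | start in state i).
Boundary conditions: a_0 = 1, a_4 = 0.
For each transient state i, a_i = sum_j P(i->j) * a_j:
  a_1 = 3/16*a_0 + 9/16*a_1 + 1/16*a_2 + 1/16*a_3 + 1/8*a_4
  a_2 = 0*a_0 + 1/8*a_1 + 1/16*a_2 + 5/8*a_3 + 3/16*a_4
  a_3 = 1/8*a_0 + 1/4*a_1 + 1/4*a_2 + 1/4*a_3 + 1/8*a_4

Substituting a_0 = 1 and a_4 = 0, rearrange to (I - Q) a = r where r[i] = P(i -> 0):
  [7/16, -1/16, -1/16] . (a_1, a_2, a_3) = 3/16
  [-1/8, 15/16, -5/8] . (a_1, a_2, a_3) = 0
  [-1/4, -1/4, 3/4] . (a_1, a_2, a_3) = 1/8

Solving yields:
  a_1 = 235/424
  a_2 = 21/53
  a_3 = 205/424

Starting state is 3, so the absorption probability is a_3 = 205/424.

Answer: 205/424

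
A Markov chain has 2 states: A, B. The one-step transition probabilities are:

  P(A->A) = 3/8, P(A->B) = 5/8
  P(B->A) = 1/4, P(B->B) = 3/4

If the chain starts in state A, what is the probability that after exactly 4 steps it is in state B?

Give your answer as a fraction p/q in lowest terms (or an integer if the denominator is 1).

Answer: 2925/4096

Derivation:
Computing P^4 by repeated multiplication:
P^1 =
  A: [3/8, 5/8]
  B: [1/4, 3/4]
P^2 =
  A: [19/64, 45/64]
  B: [9/32, 23/32]
P^3 =
  A: [147/512, 365/512]
  B: [73/256, 183/256]
P^4 =
  A: [1171/4096, 2925/4096]
  B: [585/2048, 1463/2048]

(P^4)[A -> B] = 2925/4096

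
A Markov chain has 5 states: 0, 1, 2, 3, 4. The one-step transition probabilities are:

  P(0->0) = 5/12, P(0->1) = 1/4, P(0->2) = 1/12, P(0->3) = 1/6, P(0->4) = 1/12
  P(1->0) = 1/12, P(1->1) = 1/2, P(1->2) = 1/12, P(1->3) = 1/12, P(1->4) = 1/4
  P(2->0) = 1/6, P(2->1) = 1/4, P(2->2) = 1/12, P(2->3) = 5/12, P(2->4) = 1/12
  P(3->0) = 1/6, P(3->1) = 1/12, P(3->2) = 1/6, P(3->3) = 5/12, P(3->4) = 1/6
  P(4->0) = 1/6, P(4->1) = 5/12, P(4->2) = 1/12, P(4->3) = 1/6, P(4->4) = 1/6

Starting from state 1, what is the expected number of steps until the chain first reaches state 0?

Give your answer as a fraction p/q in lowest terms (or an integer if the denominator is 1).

Answer: 8

Derivation:
Let h_i = expected steps to first reach 0 from state i.
Boundary: h_0 = 0.
First-step equations for the other states:
  h_1 = 1 + 1/12*h_0 + 1/2*h_1 + 1/12*h_2 + 1/12*h_3 + 1/4*h_4
  h_2 = 1 + 1/6*h_0 + 1/4*h_1 + 1/12*h_2 + 5/12*h_3 + 1/12*h_4
  h_3 = 1 + 1/6*h_0 + 1/12*h_1 + 1/6*h_2 + 5/12*h_3 + 1/6*h_4
  h_4 = 1 + 1/6*h_0 + 5/12*h_1 + 1/12*h_2 + 1/6*h_3 + 1/6*h_4

Substituting h_0 = 0 and rearranging gives the linear system (I - Q) h = 1:
  [1/2, -1/12, -1/12, -1/4] . (h_1, h_2, h_3, h_4) = 1
  [-1/4, 11/12, -5/12, -1/12] . (h_1, h_2, h_3, h_4) = 1
  [-1/12, -1/6, 7/12, -1/6] . (h_1, h_2, h_3, h_4) = 1
  [-5/12, -1/12, -1/6, 5/6] . (h_1, h_2, h_3, h_4) = 1

Solving yields:
  h_1 = 8
  h_2 = 860/121
  h_3 = 844/121
  h_4 = 884/121

Starting state is 1, so the expected hitting time is h_1 = 8.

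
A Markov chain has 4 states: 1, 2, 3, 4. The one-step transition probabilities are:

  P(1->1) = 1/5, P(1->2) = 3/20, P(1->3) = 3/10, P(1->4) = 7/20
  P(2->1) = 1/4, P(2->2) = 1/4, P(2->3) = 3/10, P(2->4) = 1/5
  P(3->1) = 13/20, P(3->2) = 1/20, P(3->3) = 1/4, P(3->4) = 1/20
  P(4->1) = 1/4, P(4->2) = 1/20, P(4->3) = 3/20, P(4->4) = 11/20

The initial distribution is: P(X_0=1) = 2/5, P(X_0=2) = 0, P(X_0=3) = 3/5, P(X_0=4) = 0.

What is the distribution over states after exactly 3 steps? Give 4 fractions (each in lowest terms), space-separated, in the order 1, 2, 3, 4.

Propagating the distribution step by step (d_{t+1} = d_t * P):
d_0 = (1=2/5, 2=0, 3=3/5, 4=0)
  d_1[1] = 2/5*1/5 + 0*1/4 + 3/5*13/20 + 0*1/4 = 47/100
  d_1[2] = 2/5*3/20 + 0*1/4 + 3/5*1/20 + 0*1/20 = 9/100
  d_1[3] = 2/5*3/10 + 0*3/10 + 3/5*1/4 + 0*3/20 = 27/100
  d_1[4] = 2/5*7/20 + 0*1/5 + 3/5*1/20 + 0*11/20 = 17/100
d_1 = (1=47/100, 2=9/100, 3=27/100, 4=17/100)
  d_2[1] = 47/100*1/5 + 9/100*1/4 + 27/100*13/20 + 17/100*1/4 = 669/2000
  d_2[2] = 47/100*3/20 + 9/100*1/4 + 27/100*1/20 + 17/100*1/20 = 23/200
  d_2[3] = 47/100*3/10 + 9/100*3/10 + 27/100*1/4 + 17/100*3/20 = 261/1000
  d_2[4] = 47/100*7/20 + 9/100*1/5 + 27/100*1/20 + 17/100*11/20 = 579/2000
d_2 = (1=669/2000, 2=23/200, 3=261/1000, 4=579/2000)
  d_3[1] = 669/2000*1/5 + 23/200*1/4 + 261/1000*13/20 + 579/2000*1/4 = 13507/40000
  d_3[2] = 669/2000*3/20 + 23/200*1/4 + 261/1000*1/20 + 579/2000*1/20 = 2129/20000
  d_3[3] = 669/2000*3/10 + 23/200*3/10 + 261/1000*1/4 + 579/2000*3/20 = 9741/40000
  d_3[4] = 669/2000*7/20 + 23/200*1/5 + 261/1000*1/20 + 579/2000*11/20 = 6247/20000
d_3 = (1=13507/40000, 2=2129/20000, 3=9741/40000, 4=6247/20000)

Answer: 13507/40000 2129/20000 9741/40000 6247/20000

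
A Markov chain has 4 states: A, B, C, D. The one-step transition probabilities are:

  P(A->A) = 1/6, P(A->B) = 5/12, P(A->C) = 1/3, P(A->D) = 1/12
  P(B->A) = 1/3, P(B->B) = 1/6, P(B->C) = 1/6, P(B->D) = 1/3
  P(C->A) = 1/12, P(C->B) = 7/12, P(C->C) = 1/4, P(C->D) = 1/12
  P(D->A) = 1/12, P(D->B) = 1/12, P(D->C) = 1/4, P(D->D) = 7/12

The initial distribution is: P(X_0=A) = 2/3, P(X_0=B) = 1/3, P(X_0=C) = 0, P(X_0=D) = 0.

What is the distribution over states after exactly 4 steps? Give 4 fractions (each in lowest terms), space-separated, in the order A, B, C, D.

Propagating the distribution step by step (d_{t+1} = d_t * P):
d_0 = (A=2/3, B=1/3, C=0, D=0)
  d_1[A] = 2/3*1/6 + 1/3*1/3 + 0*1/12 + 0*1/12 = 2/9
  d_1[B] = 2/3*5/12 + 1/3*1/6 + 0*7/12 + 0*1/12 = 1/3
  d_1[C] = 2/3*1/3 + 1/3*1/6 + 0*1/4 + 0*1/4 = 5/18
  d_1[D] = 2/3*1/12 + 1/3*1/3 + 0*1/12 + 0*7/12 = 1/6
d_1 = (A=2/9, B=1/3, C=5/18, D=1/6)
  d_2[A] = 2/9*1/6 + 1/3*1/3 + 5/18*1/12 + 1/6*1/12 = 5/27
  d_2[B] = 2/9*5/12 + 1/3*1/6 + 5/18*7/12 + 1/6*1/12 = 35/108
  d_2[C] = 2/9*1/3 + 1/3*1/6 + 5/18*1/4 + 1/6*1/4 = 13/54
  d_2[D] = 2/9*1/12 + 1/3*1/3 + 5/18*1/12 + 1/6*7/12 = 1/4
d_2 = (A=5/27, B=35/108, C=13/54, D=1/4)
  d_3[A] = 5/27*1/6 + 35/108*1/3 + 13/54*1/12 + 1/4*1/12 = 233/1296
  d_3[B] = 5/27*5/12 + 35/108*1/6 + 13/54*7/12 + 1/4*1/12 = 379/1296
  d_3[C] = 5/27*1/3 + 35/108*1/6 + 13/54*1/4 + 1/4*1/4 = 103/432
  d_3[D] = 5/27*1/12 + 35/108*1/3 + 13/54*1/12 + 1/4*7/12 = 125/432
d_3 = (A=233/1296, B=379/1296, C=103/432, D=125/432)
  d_4[A] = 233/1296*1/6 + 379/1296*1/3 + 103/432*1/12 + 125/432*1/12 = 1333/7776
  d_4[B] = 233/1296*5/12 + 379/1296*1/6 + 103/432*7/12 + 125/432*1/12 = 1487/5184
  d_4[C] = 233/1296*1/3 + 379/1296*1/6 + 103/432*1/4 + 125/432*1/4 = 1871/7776
  d_4[D] = 233/1296*1/12 + 379/1296*1/3 + 103/432*1/12 + 125/432*7/12 = 1561/5184
d_4 = (A=1333/7776, B=1487/5184, C=1871/7776, D=1561/5184)

Answer: 1333/7776 1487/5184 1871/7776 1561/5184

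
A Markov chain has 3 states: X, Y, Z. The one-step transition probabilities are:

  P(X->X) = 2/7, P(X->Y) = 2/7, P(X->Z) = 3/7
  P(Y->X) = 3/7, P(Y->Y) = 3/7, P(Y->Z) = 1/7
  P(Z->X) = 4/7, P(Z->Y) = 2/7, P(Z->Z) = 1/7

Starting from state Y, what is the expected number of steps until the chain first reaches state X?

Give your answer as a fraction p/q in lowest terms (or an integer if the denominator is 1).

Let h_i = expected steps to first reach X from state i.
Boundary: h_X = 0.
First-step equations for the other states:
  h_Y = 1 + 3/7*h_X + 3/7*h_Y + 1/7*h_Z
  h_Z = 1 + 4/7*h_X + 2/7*h_Y + 1/7*h_Z

Substituting h_X = 0 and rearranging gives the linear system (I - Q) h = 1:
  [4/7, -1/7] . (h_Y, h_Z) = 1
  [-2/7, 6/7] . (h_Y, h_Z) = 1

Solving yields:
  h_Y = 49/22
  h_Z = 21/11

Starting state is Y, so the expected hitting time is h_Y = 49/22.

Answer: 49/22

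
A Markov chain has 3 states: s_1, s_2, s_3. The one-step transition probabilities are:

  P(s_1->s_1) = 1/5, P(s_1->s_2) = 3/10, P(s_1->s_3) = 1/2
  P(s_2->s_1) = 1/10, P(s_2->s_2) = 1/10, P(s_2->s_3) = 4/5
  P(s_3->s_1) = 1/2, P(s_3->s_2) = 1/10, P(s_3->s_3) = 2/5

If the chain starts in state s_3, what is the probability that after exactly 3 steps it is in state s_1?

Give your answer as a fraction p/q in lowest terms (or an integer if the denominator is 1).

Answer: 327/1000

Derivation:
Computing P^3 by repeated multiplication:
P^1 =
  s_1: [1/5, 3/10, 1/2]
  s_2: [1/10, 1/10, 4/5]
  s_3: [1/2, 1/10, 2/5]
P^2 =
  s_1: [8/25, 7/50, 27/50]
  s_2: [43/100, 3/25, 9/20]
  s_3: [31/100, 1/5, 49/100]
P^3 =
  s_1: [87/250, 41/250, 61/125]
  s_2: [323/1000, 93/500, 491/1000]
  s_3: [327/1000, 81/500, 511/1000]

(P^3)[s_3 -> s_1] = 327/1000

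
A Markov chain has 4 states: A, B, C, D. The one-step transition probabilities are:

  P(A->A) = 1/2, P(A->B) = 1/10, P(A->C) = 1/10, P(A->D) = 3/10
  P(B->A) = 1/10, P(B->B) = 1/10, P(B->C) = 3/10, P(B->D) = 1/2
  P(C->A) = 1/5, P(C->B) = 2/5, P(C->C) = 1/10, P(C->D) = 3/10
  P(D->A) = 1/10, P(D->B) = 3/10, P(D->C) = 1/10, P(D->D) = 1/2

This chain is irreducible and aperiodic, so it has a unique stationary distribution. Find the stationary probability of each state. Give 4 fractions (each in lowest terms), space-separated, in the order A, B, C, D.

The stationary distribution satisfies pi = pi * P, i.e.:
  pi_A = 1/2*pi_A + 1/10*pi_B + 1/5*pi_C + 1/10*pi_D
  pi_B = 1/10*pi_A + 1/10*pi_B + 2/5*pi_C + 3/10*pi_D
  pi_C = 1/10*pi_A + 3/10*pi_B + 1/10*pi_C + 1/10*pi_D
  pi_D = 3/10*pi_A + 1/2*pi_B + 3/10*pi_C + 1/2*pi_D
with normalization: pi_A + pi_B + pi_C + pi_D = 1.

Using the first 3 balance equations plus normalization, the linear system A*pi = b is:
  [-1/2, 1/10, 1/5, 1/10] . pi = 0
  [1/10, -9/10, 2/5, 3/10] . pi = 0
  [1/10, 3/10, -9/10, 1/10] . pi = 0
  [1, 1, 1, 1] . pi = 1

Solving yields:
  pi_A = 17/89
  pi_B = 41/178
  pi_C = 13/89
  pi_D = 77/178

Verification (pi * P):
  17/89*1/2 + 41/178*1/10 + 13/89*1/5 + 77/178*1/10 = 17/89 = pi_A  (ok)
  17/89*1/10 + 41/178*1/10 + 13/89*2/5 + 77/178*3/10 = 41/178 = pi_B  (ok)
  17/89*1/10 + 41/178*3/10 + 13/89*1/10 + 77/178*1/10 = 13/89 = pi_C  (ok)
  17/89*3/10 + 41/178*1/2 + 13/89*3/10 + 77/178*1/2 = 77/178 = pi_D  (ok)

Answer: 17/89 41/178 13/89 77/178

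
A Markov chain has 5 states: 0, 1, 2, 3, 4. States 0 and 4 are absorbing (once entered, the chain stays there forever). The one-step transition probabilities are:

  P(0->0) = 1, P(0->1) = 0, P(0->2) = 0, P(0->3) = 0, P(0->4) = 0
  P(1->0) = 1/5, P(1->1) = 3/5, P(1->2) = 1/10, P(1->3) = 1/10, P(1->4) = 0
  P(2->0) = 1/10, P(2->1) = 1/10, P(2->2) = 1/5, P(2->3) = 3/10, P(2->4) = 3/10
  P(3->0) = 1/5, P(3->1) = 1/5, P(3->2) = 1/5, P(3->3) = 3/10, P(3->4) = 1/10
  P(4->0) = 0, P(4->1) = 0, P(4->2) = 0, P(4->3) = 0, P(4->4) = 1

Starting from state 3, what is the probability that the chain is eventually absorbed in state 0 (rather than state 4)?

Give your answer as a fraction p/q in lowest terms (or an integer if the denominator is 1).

Let a_i = P(absorbed in 0 | start in state i).
Boundary conditions: a_0 = 1, a_4 = 0.
For each transient state i, a_i = sum_j P(i->j) * a_j:
  a_1 = 1/5*a_0 + 3/5*a_1 + 1/10*a_2 + 1/10*a_3 + 0*a_4
  a_2 = 1/10*a_0 + 1/10*a_1 + 1/5*a_2 + 3/10*a_3 + 3/10*a_4
  a_3 = 1/5*a_0 + 1/5*a_1 + 1/5*a_2 + 3/10*a_3 + 1/10*a_4

Substituting a_0 = 1 and a_4 = 0, rearrange to (I - Q) a = r where r[i] = P(i -> 0):
  [2/5, -1/10, -1/10] . (a_1, a_2, a_3) = 1/5
  [-1/10, 4/5, -3/10] . (a_1, a_2, a_3) = 1/10
  [-1/5, -1/5, 7/10] . (a_1, a_2, a_3) = 1/5

Solving yields:
  a_1 = 131/169
  a_2 = 6/13
  a_3 = 108/169

Starting state is 3, so the absorption probability is a_3 = 108/169.

Answer: 108/169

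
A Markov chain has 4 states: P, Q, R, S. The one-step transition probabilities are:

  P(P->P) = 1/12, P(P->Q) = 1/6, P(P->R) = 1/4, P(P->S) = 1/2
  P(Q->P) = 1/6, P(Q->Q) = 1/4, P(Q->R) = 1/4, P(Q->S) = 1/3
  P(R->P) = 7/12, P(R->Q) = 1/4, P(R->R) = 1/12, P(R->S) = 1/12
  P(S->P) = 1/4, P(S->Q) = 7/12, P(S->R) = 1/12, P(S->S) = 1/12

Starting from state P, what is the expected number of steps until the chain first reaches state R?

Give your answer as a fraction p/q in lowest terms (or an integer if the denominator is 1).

Answer: 2364/467

Derivation:
Let h_i = expected steps to first reach R from state i.
Boundary: h_R = 0.
First-step equations for the other states:
  h_P = 1 + 1/12*h_P + 1/6*h_Q + 1/4*h_R + 1/2*h_S
  h_Q = 1 + 1/6*h_P + 1/4*h_Q + 1/4*h_R + 1/3*h_S
  h_S = 1 + 1/4*h_P + 7/12*h_Q + 1/12*h_R + 1/12*h_S

Substituting h_R = 0 and rearranging gives the linear system (I - Q) h = 1:
  [11/12, -1/6, -1/2] . (h_P, h_Q, h_S) = 1
  [-1/6, 3/4, -1/3] . (h_P, h_Q, h_S) = 1
  [-1/4, -7/12, 11/12] . (h_P, h_Q, h_S) = 1

Solving yields:
  h_P = 2364/467
  h_Q = 2316/467
  h_S = 2628/467

Starting state is P, so the expected hitting time is h_P = 2364/467.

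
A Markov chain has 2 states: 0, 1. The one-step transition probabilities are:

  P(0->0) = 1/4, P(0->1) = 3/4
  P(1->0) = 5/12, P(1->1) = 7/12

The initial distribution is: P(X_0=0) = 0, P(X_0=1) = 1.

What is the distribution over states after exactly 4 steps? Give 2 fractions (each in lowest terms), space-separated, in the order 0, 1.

Propagating the distribution step by step (d_{t+1} = d_t * P):
d_0 = (0=0, 1=1)
  d_1[0] = 0*1/4 + 1*5/12 = 5/12
  d_1[1] = 0*3/4 + 1*7/12 = 7/12
d_1 = (0=5/12, 1=7/12)
  d_2[0] = 5/12*1/4 + 7/12*5/12 = 25/72
  d_2[1] = 5/12*3/4 + 7/12*7/12 = 47/72
d_2 = (0=25/72, 1=47/72)
  d_3[0] = 25/72*1/4 + 47/72*5/12 = 155/432
  d_3[1] = 25/72*3/4 + 47/72*7/12 = 277/432
d_3 = (0=155/432, 1=277/432)
  d_4[0] = 155/432*1/4 + 277/432*5/12 = 925/2592
  d_4[1] = 155/432*3/4 + 277/432*7/12 = 1667/2592
d_4 = (0=925/2592, 1=1667/2592)

Answer: 925/2592 1667/2592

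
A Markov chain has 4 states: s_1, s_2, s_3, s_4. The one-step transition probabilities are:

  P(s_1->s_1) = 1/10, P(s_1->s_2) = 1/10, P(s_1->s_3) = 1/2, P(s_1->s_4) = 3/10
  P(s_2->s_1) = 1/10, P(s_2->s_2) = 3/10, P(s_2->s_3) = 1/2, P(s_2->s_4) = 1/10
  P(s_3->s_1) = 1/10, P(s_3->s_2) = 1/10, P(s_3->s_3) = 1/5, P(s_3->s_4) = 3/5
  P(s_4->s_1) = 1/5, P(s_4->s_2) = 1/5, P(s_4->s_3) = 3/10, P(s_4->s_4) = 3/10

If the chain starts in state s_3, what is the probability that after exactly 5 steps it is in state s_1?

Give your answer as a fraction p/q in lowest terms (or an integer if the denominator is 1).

Answer: 3417/25000

Derivation:
Computing P^5 by repeated multiplication:
P^1 =
  s_1: [1/10, 1/10, 1/2, 3/10]
  s_2: [1/10, 3/10, 1/2, 1/10]
  s_3: [1/10, 1/10, 1/5, 3/5]
  s_4: [1/5, 1/5, 3/10, 3/10]
P^2 =
  s_1: [13/100, 3/20, 29/100, 43/100]
  s_2: [11/100, 17/100, 33/100, 39/100]
  s_3: [4/25, 9/50, 8/25, 17/50]
  s_4: [13/100, 17/100, 7/20, 7/20]
P^3 =
  s_1: [143/1000, 173/1000, 327/1000, 357/1000]
  s_2: [139/1000, 173/1000, 323/1000, 73/200]
  s_3: [67/500, 17/100, 42/125, 9/25]
  s_4: [27/200, 169/1000, 13/40, 371/1000]
P^4 =
  s_1: [1357/10000, 1703/10000, 661/2000, 727/2000]
  s_2: [273/2000, 1711/10000, 3301/10000, 3623/10000]
  s_3: [17/125, 17/100, 409/1250, 917/2500]
  s_4: [1371/10000, 1709/10000, 3283/10000, 3637/10000]
P^5 =
  s_1: [2727/20000, 17041/100000, 6563/20000, 36509/100000]
  s_2: [13623/100000, 3409/20000, 32851/100000, 36481/100000]
  s_3: [3417/25000, 4267/25000, 2053/6250, 1138/3125]
  s_4: [13637/100000, 3411/20000, 32877/100000, 36431/100000]

(P^5)[s_3 -> s_1] = 3417/25000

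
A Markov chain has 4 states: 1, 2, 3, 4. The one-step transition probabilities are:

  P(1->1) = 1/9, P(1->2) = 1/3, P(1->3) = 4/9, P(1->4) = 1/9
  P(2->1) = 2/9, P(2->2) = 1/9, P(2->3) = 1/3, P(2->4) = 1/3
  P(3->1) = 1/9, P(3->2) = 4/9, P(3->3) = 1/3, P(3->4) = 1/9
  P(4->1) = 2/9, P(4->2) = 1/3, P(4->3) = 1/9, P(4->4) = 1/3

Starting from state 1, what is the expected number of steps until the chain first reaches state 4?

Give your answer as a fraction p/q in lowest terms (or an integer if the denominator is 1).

Answer: 999/179

Derivation:
Let h_i = expected steps to first reach 4 from state i.
Boundary: h_4 = 0.
First-step equations for the other states:
  h_1 = 1 + 1/9*h_1 + 1/3*h_2 + 4/9*h_3 + 1/9*h_4
  h_2 = 1 + 2/9*h_1 + 1/9*h_2 + 1/3*h_3 + 1/3*h_4
  h_3 = 1 + 1/9*h_1 + 4/9*h_2 + 1/3*h_3 + 1/9*h_4

Substituting h_4 = 0 and rearranging gives the linear system (I - Q) h = 1:
  [8/9, -1/3, -4/9] . (h_1, h_2, h_3) = 1
  [-2/9, 8/9, -1/3] . (h_1, h_2, h_3) = 1
  [-1/9, -4/9, 2/3] . (h_1, h_2, h_3) = 1

Solving yields:
  h_1 = 999/179
  h_2 = 819/179
  h_3 = 981/179

Starting state is 1, so the expected hitting time is h_1 = 999/179.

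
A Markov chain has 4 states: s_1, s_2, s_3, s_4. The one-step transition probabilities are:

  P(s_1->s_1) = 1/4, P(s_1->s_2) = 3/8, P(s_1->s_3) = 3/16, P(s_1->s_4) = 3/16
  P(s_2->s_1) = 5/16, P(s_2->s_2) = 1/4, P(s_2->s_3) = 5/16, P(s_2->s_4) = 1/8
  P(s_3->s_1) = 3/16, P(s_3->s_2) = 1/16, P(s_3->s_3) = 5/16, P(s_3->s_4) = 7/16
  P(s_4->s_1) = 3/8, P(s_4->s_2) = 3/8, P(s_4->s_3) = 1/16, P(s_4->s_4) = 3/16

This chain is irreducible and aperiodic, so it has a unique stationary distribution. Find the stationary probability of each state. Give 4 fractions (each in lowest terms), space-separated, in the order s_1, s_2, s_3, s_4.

Answer: 1223/4346 591/2173 480/2173 981/4346

Derivation:
The stationary distribution satisfies pi = pi * P, i.e.:
  pi_s_1 = 1/4*pi_s_1 + 5/16*pi_s_2 + 3/16*pi_s_3 + 3/8*pi_s_4
  pi_s_2 = 3/8*pi_s_1 + 1/4*pi_s_2 + 1/16*pi_s_3 + 3/8*pi_s_4
  pi_s_3 = 3/16*pi_s_1 + 5/16*pi_s_2 + 5/16*pi_s_3 + 1/16*pi_s_4
  pi_s_4 = 3/16*pi_s_1 + 1/8*pi_s_2 + 7/16*pi_s_3 + 3/16*pi_s_4
with normalization: pi_s_1 + pi_s_2 + pi_s_3 + pi_s_4 = 1.

Using the first 3 balance equations plus normalization, the linear system A*pi = b is:
  [-3/4, 5/16, 3/16, 3/8] . pi = 0
  [3/8, -3/4, 1/16, 3/8] . pi = 0
  [3/16, 5/16, -11/16, 1/16] . pi = 0
  [1, 1, 1, 1] . pi = 1

Solving yields:
  pi_s_1 = 1223/4346
  pi_s_2 = 591/2173
  pi_s_3 = 480/2173
  pi_s_4 = 981/4346

Verification (pi * P):
  1223/4346*1/4 + 591/2173*5/16 + 480/2173*3/16 + 981/4346*3/8 = 1223/4346 = pi_s_1  (ok)
  1223/4346*3/8 + 591/2173*1/4 + 480/2173*1/16 + 981/4346*3/8 = 591/2173 = pi_s_2  (ok)
  1223/4346*3/16 + 591/2173*5/16 + 480/2173*5/16 + 981/4346*1/16 = 480/2173 = pi_s_3  (ok)
  1223/4346*3/16 + 591/2173*1/8 + 480/2173*7/16 + 981/4346*3/16 = 981/4346 = pi_s_4  (ok)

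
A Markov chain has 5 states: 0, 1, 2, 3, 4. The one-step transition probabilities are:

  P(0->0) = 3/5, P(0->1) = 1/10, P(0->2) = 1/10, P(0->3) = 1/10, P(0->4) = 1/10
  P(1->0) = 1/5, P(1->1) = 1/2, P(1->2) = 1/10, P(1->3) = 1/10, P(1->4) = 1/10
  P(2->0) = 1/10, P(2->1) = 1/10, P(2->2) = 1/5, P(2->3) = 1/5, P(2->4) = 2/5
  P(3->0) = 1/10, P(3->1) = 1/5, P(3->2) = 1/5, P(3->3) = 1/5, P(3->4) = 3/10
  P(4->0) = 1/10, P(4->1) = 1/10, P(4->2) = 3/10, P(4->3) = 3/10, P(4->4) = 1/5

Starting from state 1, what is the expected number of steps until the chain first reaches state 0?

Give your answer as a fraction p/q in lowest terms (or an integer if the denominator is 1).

Let h_i = expected steps to first reach 0 from state i.
Boundary: h_0 = 0.
First-step equations for the other states:
  h_1 = 1 + 1/5*h_0 + 1/2*h_1 + 1/10*h_2 + 1/10*h_3 + 1/10*h_4
  h_2 = 1 + 1/10*h_0 + 1/10*h_1 + 1/5*h_2 + 1/5*h_3 + 2/5*h_4
  h_3 = 1 + 1/10*h_0 + 1/5*h_1 + 1/5*h_2 + 1/5*h_3 + 3/10*h_4
  h_4 = 1 + 1/10*h_0 + 1/10*h_1 + 3/10*h_2 + 3/10*h_3 + 1/5*h_4

Substituting h_0 = 0 and rearranging gives the linear system (I - Q) h = 1:
  [1/2, -1/10, -1/10, -1/10] . (h_1, h_2, h_3, h_4) = 1
  [-1/10, 4/5, -1/5, -2/5] . (h_1, h_2, h_3, h_4) = 1
  [-1/5, -1/5, 4/5, -3/10] . (h_1, h_2, h_3, h_4) = 1
  [-1/10, -3/10, -3/10, 4/5] . (h_1, h_2, h_3, h_4) = 1

Solving yields:
  h_1 = 620/89
  h_2 = 741/89
  h_3 = 729/89
  h_4 = 740/89

Starting state is 1, so the expected hitting time is h_1 = 620/89.

Answer: 620/89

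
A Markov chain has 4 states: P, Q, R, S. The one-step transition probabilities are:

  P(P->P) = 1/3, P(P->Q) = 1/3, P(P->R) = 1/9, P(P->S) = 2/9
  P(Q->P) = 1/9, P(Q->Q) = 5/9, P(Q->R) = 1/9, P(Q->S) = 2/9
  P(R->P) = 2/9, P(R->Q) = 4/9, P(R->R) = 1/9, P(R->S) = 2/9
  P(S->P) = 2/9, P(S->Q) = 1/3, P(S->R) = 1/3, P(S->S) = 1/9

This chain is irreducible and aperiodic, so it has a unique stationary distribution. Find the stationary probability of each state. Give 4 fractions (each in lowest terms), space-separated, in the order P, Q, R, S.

The stationary distribution satisfies pi = pi * P, i.e.:
  pi_P = 1/3*pi_P + 1/9*pi_Q + 2/9*pi_R + 2/9*pi_S
  pi_Q = 1/3*pi_P + 5/9*pi_Q + 4/9*pi_R + 1/3*pi_S
  pi_R = 1/9*pi_P + 1/9*pi_Q + 1/9*pi_R + 1/3*pi_S
  pi_S = 2/9*pi_P + 2/9*pi_Q + 2/9*pi_R + 1/9*pi_S
with normalization: pi_P + pi_Q + pi_R + pi_S = 1.

Using the first 3 balance equations plus normalization, the linear system A*pi = b is:
  [-2/3, 1/9, 2/9, 2/9] . pi = 0
  [1/3, -4/9, 4/9, 1/3] . pi = 0
  [1/9, 1/9, -8/9, 1/3] . pi = 0
  [1, 1, 1, 1] . pi = 1

Solving yields:
  pi_P = 61/315
  pi_Q = 142/315
  pi_R = 7/45
  pi_S = 1/5

Verification (pi * P):
  61/315*1/3 + 142/315*1/9 + 7/45*2/9 + 1/5*2/9 = 61/315 = pi_P  (ok)
  61/315*1/3 + 142/315*5/9 + 7/45*4/9 + 1/5*1/3 = 142/315 = pi_Q  (ok)
  61/315*1/9 + 142/315*1/9 + 7/45*1/9 + 1/5*1/3 = 7/45 = pi_R  (ok)
  61/315*2/9 + 142/315*2/9 + 7/45*2/9 + 1/5*1/9 = 1/5 = pi_S  (ok)

Answer: 61/315 142/315 7/45 1/5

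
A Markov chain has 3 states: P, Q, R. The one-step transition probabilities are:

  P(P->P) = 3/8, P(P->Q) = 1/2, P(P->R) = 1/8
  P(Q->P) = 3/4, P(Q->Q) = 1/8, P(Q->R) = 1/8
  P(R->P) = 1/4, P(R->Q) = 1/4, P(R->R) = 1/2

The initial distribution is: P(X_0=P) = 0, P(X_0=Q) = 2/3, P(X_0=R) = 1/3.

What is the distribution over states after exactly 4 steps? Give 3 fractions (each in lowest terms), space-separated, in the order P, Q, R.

Propagating the distribution step by step (d_{t+1} = d_t * P):
d_0 = (P=0, Q=2/3, R=1/3)
  d_1[P] = 0*3/8 + 2/3*3/4 + 1/3*1/4 = 7/12
  d_1[Q] = 0*1/2 + 2/3*1/8 + 1/3*1/4 = 1/6
  d_1[R] = 0*1/8 + 2/3*1/8 + 1/3*1/2 = 1/4
d_1 = (P=7/12, Q=1/6, R=1/4)
  d_2[P] = 7/12*3/8 + 1/6*3/4 + 1/4*1/4 = 13/32
  d_2[Q] = 7/12*1/2 + 1/6*1/8 + 1/4*1/4 = 3/8
  d_2[R] = 7/12*1/8 + 1/6*1/8 + 1/4*1/2 = 7/32
d_2 = (P=13/32, Q=3/8, R=7/32)
  d_3[P] = 13/32*3/8 + 3/8*3/4 + 7/32*1/4 = 125/256
  d_3[Q] = 13/32*1/2 + 3/8*1/8 + 7/32*1/4 = 39/128
  d_3[R] = 13/32*1/8 + 3/8*1/8 + 7/32*1/2 = 53/256
d_3 = (P=125/256, Q=39/128, R=53/256)
  d_4[P] = 125/256*3/8 + 39/128*3/4 + 53/256*1/4 = 949/2048
  d_4[Q] = 125/256*1/2 + 39/128*1/8 + 53/256*1/4 = 171/512
  d_4[R] = 125/256*1/8 + 39/128*1/8 + 53/256*1/2 = 415/2048
d_4 = (P=949/2048, Q=171/512, R=415/2048)

Answer: 949/2048 171/512 415/2048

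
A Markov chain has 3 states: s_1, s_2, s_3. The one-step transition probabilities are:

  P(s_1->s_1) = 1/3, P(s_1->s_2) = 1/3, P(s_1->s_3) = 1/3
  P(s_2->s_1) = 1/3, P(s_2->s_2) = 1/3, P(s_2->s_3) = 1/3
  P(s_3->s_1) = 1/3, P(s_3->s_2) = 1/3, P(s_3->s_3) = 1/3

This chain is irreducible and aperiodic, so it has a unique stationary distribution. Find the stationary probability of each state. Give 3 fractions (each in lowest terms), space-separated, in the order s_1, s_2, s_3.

Answer: 1/3 1/3 1/3

Derivation:
The stationary distribution satisfies pi = pi * P, i.e.:
  pi_s_1 = 1/3*pi_s_1 + 1/3*pi_s_2 + 1/3*pi_s_3
  pi_s_2 = 1/3*pi_s_1 + 1/3*pi_s_2 + 1/3*pi_s_3
  pi_s_3 = 1/3*pi_s_1 + 1/3*pi_s_2 + 1/3*pi_s_3
with normalization: pi_s_1 + pi_s_2 + pi_s_3 = 1.

Using the first 2 balance equations plus normalization, the linear system A*pi = b is:
  [-2/3, 1/3, 1/3] . pi = 0
  [1/3, -2/3, 1/3] . pi = 0
  [1, 1, 1] . pi = 1

Solving yields:
  pi_s_1 = 1/3
  pi_s_2 = 1/3
  pi_s_3 = 1/3

Verification (pi * P):
  1/3*1/3 + 1/3*1/3 + 1/3*1/3 = 1/3 = pi_s_1  (ok)
  1/3*1/3 + 1/3*1/3 + 1/3*1/3 = 1/3 = pi_s_2  (ok)
  1/3*1/3 + 1/3*1/3 + 1/3*1/3 = 1/3 = pi_s_3  (ok)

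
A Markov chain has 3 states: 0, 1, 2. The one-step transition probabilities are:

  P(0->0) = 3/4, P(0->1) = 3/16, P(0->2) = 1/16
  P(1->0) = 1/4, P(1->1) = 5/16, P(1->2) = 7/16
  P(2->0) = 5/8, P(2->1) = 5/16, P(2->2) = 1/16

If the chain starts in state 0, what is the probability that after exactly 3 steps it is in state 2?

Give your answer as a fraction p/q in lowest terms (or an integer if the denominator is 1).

Answer: 37/256

Derivation:
Computing P^3 by repeated multiplication:
P^1 =
  0: [3/4, 3/16, 1/16]
  1: [1/4, 5/16, 7/16]
  2: [5/8, 5/16, 1/16]
P^2 =
  0: [83/128, 7/32, 17/128]
  1: [69/128, 9/32, 23/128]
  2: [75/128, 15/64, 23/128]
P^3 =
  0: [639/1024, 237/1024, 37/256]
  1: [601/1024, 251/1024, 43/256]
  2: [625/1024, 245/1024, 77/512]

(P^3)[0 -> 2] = 37/256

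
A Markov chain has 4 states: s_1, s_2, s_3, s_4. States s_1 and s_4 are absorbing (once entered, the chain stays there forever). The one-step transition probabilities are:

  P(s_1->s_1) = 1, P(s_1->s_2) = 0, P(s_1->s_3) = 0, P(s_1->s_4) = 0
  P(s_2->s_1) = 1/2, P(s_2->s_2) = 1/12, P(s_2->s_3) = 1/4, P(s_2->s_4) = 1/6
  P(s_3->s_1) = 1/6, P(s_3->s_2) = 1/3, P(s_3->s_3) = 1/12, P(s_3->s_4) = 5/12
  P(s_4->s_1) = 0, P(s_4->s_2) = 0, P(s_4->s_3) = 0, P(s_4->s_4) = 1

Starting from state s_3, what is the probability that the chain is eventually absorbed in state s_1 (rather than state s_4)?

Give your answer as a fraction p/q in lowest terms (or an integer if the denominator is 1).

Let a_i = P(absorbed in s_1 | start in state i).
Boundary conditions: a_s_1 = 1, a_s_4 = 0.
For each transient state i, a_i = sum_j P(i->j) * a_j:
  a_s_2 = 1/2*a_s_1 + 1/12*a_s_2 + 1/4*a_s_3 + 1/6*a_s_4
  a_s_3 = 1/6*a_s_1 + 1/3*a_s_2 + 1/12*a_s_3 + 5/12*a_s_4

Substituting a_s_1 = 1 and a_s_4 = 0, rearrange to (I - Q) a = r where r[i] = P(i -> s_1):
  [11/12, -1/4] . (a_s_2, a_s_3) = 1/2
  [-1/3, 11/12] . (a_s_2, a_s_3) = 1/6

Solving yields:
  a_s_2 = 72/109
  a_s_3 = 46/109

Starting state is s_3, so the absorption probability is a_s_3 = 46/109.

Answer: 46/109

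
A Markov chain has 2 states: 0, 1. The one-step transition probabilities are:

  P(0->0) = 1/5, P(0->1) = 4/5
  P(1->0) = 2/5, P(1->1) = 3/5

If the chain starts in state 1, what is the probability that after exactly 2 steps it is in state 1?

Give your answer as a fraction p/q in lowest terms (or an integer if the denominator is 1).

Computing P^2 by repeated multiplication:
P^1 =
  0: [1/5, 4/5]
  1: [2/5, 3/5]
P^2 =
  0: [9/25, 16/25]
  1: [8/25, 17/25]

(P^2)[1 -> 1] = 17/25

Answer: 17/25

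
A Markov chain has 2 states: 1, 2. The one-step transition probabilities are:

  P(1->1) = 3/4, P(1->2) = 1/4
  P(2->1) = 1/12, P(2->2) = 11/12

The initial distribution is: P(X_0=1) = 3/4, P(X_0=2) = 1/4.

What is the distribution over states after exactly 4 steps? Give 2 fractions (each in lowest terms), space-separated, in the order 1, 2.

Answer: 113/324 211/324

Derivation:
Propagating the distribution step by step (d_{t+1} = d_t * P):
d_0 = (1=3/4, 2=1/4)
  d_1[1] = 3/4*3/4 + 1/4*1/12 = 7/12
  d_1[2] = 3/4*1/4 + 1/4*11/12 = 5/12
d_1 = (1=7/12, 2=5/12)
  d_2[1] = 7/12*3/4 + 5/12*1/12 = 17/36
  d_2[2] = 7/12*1/4 + 5/12*11/12 = 19/36
d_2 = (1=17/36, 2=19/36)
  d_3[1] = 17/36*3/4 + 19/36*1/12 = 43/108
  d_3[2] = 17/36*1/4 + 19/36*11/12 = 65/108
d_3 = (1=43/108, 2=65/108)
  d_4[1] = 43/108*3/4 + 65/108*1/12 = 113/324
  d_4[2] = 43/108*1/4 + 65/108*11/12 = 211/324
d_4 = (1=113/324, 2=211/324)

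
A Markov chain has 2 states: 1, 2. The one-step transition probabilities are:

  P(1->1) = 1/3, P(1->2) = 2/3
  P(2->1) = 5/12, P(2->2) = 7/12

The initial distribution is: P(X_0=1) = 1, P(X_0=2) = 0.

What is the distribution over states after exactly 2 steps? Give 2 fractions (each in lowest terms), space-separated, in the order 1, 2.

Propagating the distribution step by step (d_{t+1} = d_t * P):
d_0 = (1=1, 2=0)
  d_1[1] = 1*1/3 + 0*5/12 = 1/3
  d_1[2] = 1*2/3 + 0*7/12 = 2/3
d_1 = (1=1/3, 2=2/3)
  d_2[1] = 1/3*1/3 + 2/3*5/12 = 7/18
  d_2[2] = 1/3*2/3 + 2/3*7/12 = 11/18
d_2 = (1=7/18, 2=11/18)

Answer: 7/18 11/18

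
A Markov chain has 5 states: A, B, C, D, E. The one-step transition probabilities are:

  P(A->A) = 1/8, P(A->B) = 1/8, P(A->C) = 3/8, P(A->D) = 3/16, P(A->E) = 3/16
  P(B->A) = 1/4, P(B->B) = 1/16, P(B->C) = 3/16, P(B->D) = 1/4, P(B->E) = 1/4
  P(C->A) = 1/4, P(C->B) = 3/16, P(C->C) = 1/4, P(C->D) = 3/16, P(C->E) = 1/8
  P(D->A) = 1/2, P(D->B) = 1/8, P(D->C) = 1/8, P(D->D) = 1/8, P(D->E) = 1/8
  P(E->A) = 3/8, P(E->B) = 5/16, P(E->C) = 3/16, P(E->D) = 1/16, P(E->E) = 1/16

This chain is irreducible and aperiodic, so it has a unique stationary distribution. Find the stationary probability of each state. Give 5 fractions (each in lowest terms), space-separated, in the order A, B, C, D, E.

Answer: 6379/23072 3667/23072 176/721 3873/23072 503/3296

Derivation:
The stationary distribution satisfies pi = pi * P, i.e.:
  pi_A = 1/8*pi_A + 1/4*pi_B + 1/4*pi_C + 1/2*pi_D + 3/8*pi_E
  pi_B = 1/8*pi_A + 1/16*pi_B + 3/16*pi_C + 1/8*pi_D + 5/16*pi_E
  pi_C = 3/8*pi_A + 3/16*pi_B + 1/4*pi_C + 1/8*pi_D + 3/16*pi_E
  pi_D = 3/16*pi_A + 1/4*pi_B + 3/16*pi_C + 1/8*pi_D + 1/16*pi_E
  pi_E = 3/16*pi_A + 1/4*pi_B + 1/8*pi_C + 1/8*pi_D + 1/16*pi_E
with normalization: pi_A + pi_B + pi_C + pi_D + pi_E = 1.

Using the first 4 balance equations plus normalization, the linear system A*pi = b is:
  [-7/8, 1/4, 1/4, 1/2, 3/8] . pi = 0
  [1/8, -15/16, 3/16, 1/8, 5/16] . pi = 0
  [3/8, 3/16, -3/4, 1/8, 3/16] . pi = 0
  [3/16, 1/4, 3/16, -7/8, 1/16] . pi = 0
  [1, 1, 1, 1, 1] . pi = 1

Solving yields:
  pi_A = 6379/23072
  pi_B = 3667/23072
  pi_C = 176/721
  pi_D = 3873/23072
  pi_E = 503/3296

Verification (pi * P):
  6379/23072*1/8 + 3667/23072*1/4 + 176/721*1/4 + 3873/23072*1/2 + 503/3296*3/8 = 6379/23072 = pi_A  (ok)
  6379/23072*1/8 + 3667/23072*1/16 + 176/721*3/16 + 3873/23072*1/8 + 503/3296*5/16 = 3667/23072 = pi_B  (ok)
  6379/23072*3/8 + 3667/23072*3/16 + 176/721*1/4 + 3873/23072*1/8 + 503/3296*3/16 = 176/721 = pi_C  (ok)
  6379/23072*3/16 + 3667/23072*1/4 + 176/721*3/16 + 3873/23072*1/8 + 503/3296*1/16 = 3873/23072 = pi_D  (ok)
  6379/23072*3/16 + 3667/23072*1/4 + 176/721*1/8 + 3873/23072*1/8 + 503/3296*1/16 = 503/3296 = pi_E  (ok)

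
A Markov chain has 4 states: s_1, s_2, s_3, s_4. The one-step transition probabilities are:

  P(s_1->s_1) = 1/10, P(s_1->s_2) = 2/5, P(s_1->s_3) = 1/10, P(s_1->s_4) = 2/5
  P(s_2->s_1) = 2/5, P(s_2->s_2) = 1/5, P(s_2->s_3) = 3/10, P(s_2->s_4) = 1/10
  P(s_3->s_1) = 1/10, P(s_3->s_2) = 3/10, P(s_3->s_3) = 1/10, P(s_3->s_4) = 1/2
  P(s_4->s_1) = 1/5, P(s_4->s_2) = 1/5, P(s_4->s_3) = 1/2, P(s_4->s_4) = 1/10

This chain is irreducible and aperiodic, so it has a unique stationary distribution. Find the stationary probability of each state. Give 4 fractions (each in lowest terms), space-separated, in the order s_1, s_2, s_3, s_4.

Answer: 152/735 131/490 191/735 391/1470

Derivation:
The stationary distribution satisfies pi = pi * P, i.e.:
  pi_s_1 = 1/10*pi_s_1 + 2/5*pi_s_2 + 1/10*pi_s_3 + 1/5*pi_s_4
  pi_s_2 = 2/5*pi_s_1 + 1/5*pi_s_2 + 3/10*pi_s_3 + 1/5*pi_s_4
  pi_s_3 = 1/10*pi_s_1 + 3/10*pi_s_2 + 1/10*pi_s_3 + 1/2*pi_s_4
  pi_s_4 = 2/5*pi_s_1 + 1/10*pi_s_2 + 1/2*pi_s_3 + 1/10*pi_s_4
with normalization: pi_s_1 + pi_s_2 + pi_s_3 + pi_s_4 = 1.

Using the first 3 balance equations plus normalization, the linear system A*pi = b is:
  [-9/10, 2/5, 1/10, 1/5] . pi = 0
  [2/5, -4/5, 3/10, 1/5] . pi = 0
  [1/10, 3/10, -9/10, 1/2] . pi = 0
  [1, 1, 1, 1] . pi = 1

Solving yields:
  pi_s_1 = 152/735
  pi_s_2 = 131/490
  pi_s_3 = 191/735
  pi_s_4 = 391/1470

Verification (pi * P):
  152/735*1/10 + 131/490*2/5 + 191/735*1/10 + 391/1470*1/5 = 152/735 = pi_s_1  (ok)
  152/735*2/5 + 131/490*1/5 + 191/735*3/10 + 391/1470*1/5 = 131/490 = pi_s_2  (ok)
  152/735*1/10 + 131/490*3/10 + 191/735*1/10 + 391/1470*1/2 = 191/735 = pi_s_3  (ok)
  152/735*2/5 + 131/490*1/10 + 191/735*1/2 + 391/1470*1/10 = 391/1470 = pi_s_4  (ok)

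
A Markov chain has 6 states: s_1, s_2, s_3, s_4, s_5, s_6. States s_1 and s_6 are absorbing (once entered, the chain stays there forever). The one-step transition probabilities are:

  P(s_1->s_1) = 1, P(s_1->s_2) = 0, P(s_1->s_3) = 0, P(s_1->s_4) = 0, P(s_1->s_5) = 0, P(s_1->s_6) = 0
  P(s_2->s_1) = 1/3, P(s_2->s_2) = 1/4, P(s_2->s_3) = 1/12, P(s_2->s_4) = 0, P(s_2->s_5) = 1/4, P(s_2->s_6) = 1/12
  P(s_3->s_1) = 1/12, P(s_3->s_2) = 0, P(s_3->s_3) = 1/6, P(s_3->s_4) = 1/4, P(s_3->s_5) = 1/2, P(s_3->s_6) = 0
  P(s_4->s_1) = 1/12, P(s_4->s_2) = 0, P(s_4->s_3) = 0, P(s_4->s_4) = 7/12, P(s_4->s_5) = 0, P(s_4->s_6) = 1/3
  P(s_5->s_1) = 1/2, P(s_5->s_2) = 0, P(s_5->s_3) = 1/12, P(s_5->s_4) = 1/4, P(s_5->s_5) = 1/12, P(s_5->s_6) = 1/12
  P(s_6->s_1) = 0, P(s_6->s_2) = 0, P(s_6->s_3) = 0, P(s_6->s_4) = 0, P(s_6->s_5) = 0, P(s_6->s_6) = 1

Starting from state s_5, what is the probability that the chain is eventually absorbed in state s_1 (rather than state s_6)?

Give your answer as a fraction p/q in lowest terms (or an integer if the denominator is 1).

Answer: 13/20

Derivation:
Let a_i = P(absorbed in s_1 | start in state i).
Boundary conditions: a_s_1 = 1, a_s_6 = 0.
For each transient state i, a_i = sum_j P(i->j) * a_j:
  a_s_2 = 1/3*a_s_1 + 1/4*a_s_2 + 1/12*a_s_3 + 0*a_s_4 + 1/4*a_s_5 + 1/12*a_s_6
  a_s_3 = 1/12*a_s_1 + 0*a_s_2 + 1/6*a_s_3 + 1/4*a_s_4 + 1/2*a_s_5 + 0*a_s_6
  a_s_4 = 1/12*a_s_1 + 0*a_s_2 + 0*a_s_3 + 7/12*a_s_4 + 0*a_s_5 + 1/3*a_s_6
  a_s_5 = 1/2*a_s_1 + 0*a_s_2 + 1/12*a_s_3 + 1/4*a_s_4 + 1/12*a_s_5 + 1/12*a_s_6

Substituting a_s_1 = 1 and a_s_6 = 0, rearrange to (I - Q) a = r where r[i] = P(i -> s_1):
  [3/4, -1/12, 0, -1/4] . (a_s_2, a_s_3, a_s_4, a_s_5) = 1/3
  [0, 5/6, -1/4, -1/2] . (a_s_2, a_s_3, a_s_4, a_s_5) = 1/12
  [0, 0, 5/12, 0] . (a_s_2, a_s_3, a_s_4, a_s_5) = 1/12
  [0, -1/12, -1/4, 11/12] . (a_s_2, a_s_3, a_s_4, a_s_5) = 1/2

Solving yields:
  a_s_2 = 13/18
  a_s_3 = 11/20
  a_s_4 = 1/5
  a_s_5 = 13/20

Starting state is s_5, so the absorption probability is a_s_5 = 13/20.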